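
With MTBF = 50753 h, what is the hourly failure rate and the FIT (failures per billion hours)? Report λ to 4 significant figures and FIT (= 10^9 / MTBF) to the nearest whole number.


Formula: λ = 1 / MTBF; FIT = λ × 1e9 = 1e9 / MTBF
λ = 1 / 50753 ≈ 1.970e-05 failures/hour
FIT = 1e9 / 50753 ≈ 19703 failures per 1e9 hours (nearest whole number)

λ = 1.970e-05 /h, FIT = 19703


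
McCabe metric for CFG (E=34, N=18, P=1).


Formula: V(G) = E - N + 2P
V(G) = 34 - 18 + 2*1
V(G) = 16 + 2
V(G) = 18

18


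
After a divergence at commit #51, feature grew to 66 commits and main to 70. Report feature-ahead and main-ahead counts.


Common ancestor: commit #51
feature commits after divergence: 66 - 51 = 15
main commits after divergence: 70 - 51 = 19
feature is 15 commits ahead of main
main is 19 commits ahead of feature

feature ahead: 15, main ahead: 19


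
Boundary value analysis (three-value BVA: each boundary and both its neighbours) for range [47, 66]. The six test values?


Range: [47, 66]
Boundaries: just below min, min, min+1, max-1, max, just above max
Values: [46, 47, 48, 65, 66, 67]

[46, 47, 48, 65, 66, 67]


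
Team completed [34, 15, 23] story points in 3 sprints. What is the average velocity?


Formula: Avg velocity = Total points / Number of sprints
Points: [34, 15, 23]
Sum = 34 + 15 + 23 = 72
Avg velocity = 72 / 3 = 24.0 points/sprint

24.0 points/sprint


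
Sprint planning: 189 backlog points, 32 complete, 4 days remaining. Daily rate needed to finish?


Formula: Required rate = Remaining points / Days left
Remaining = 189 - 32 = 157 points
Required rate = 157 / 4 = 39.25 points/day

39.25 points/day


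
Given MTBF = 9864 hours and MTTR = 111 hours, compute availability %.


Availability = MTBF / (MTBF + MTTR)
Availability = 9864 / (9864 + 111)
Availability = 9864 / 9975
Availability = 98.8872%

98.8872%


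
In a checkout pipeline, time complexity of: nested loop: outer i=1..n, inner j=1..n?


Reasoning: n iterations times n iterations
Complexity: O(n^2)

O(n^2)


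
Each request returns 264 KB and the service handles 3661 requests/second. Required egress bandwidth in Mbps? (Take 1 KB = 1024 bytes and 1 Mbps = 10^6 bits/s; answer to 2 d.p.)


Formula: Mbps = payload_bytes * RPS * 8 / 1e6
Payload per request = 264 KB = 264 * 1024 = 270336 bytes
Total bytes/sec = 270336 * 3661 = 989700096
Total bits/sec = 989700096 * 8 = 7917600768
Mbps = 7917600768 / 1e6 = 7917.6

7917.6 Mbps


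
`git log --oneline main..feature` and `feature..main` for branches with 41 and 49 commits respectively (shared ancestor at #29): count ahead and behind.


Common ancestor: commit #29
feature commits after divergence: 41 - 29 = 12
main commits after divergence: 49 - 29 = 20
feature is 12 commits ahead of main
main is 20 commits ahead of feature

feature ahead: 12, main ahead: 20


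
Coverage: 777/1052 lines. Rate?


Coverage = covered / total * 100
Coverage = 777 / 1052 * 100
Coverage = 73.86%

73.86%


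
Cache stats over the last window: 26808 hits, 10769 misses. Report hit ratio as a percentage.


Formula: hit rate = hits / (hits + misses) * 100
hit rate = 26808 / (26808 + 10769) * 100
hit rate = 26808 / 37577 * 100
hit rate = 71.34%

71.34%


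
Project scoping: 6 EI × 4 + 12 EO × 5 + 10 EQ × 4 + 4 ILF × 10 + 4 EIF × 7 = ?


UFP = EI*4 + EO*5 + EQ*4 + ILF*10 + EIF*7
UFP = 6*4 + 12*5 + 10*4 + 4*10 + 4*7
UFP = 24 + 60 + 40 + 40 + 28
UFP = 192

192


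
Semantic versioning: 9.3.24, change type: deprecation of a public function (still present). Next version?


Current: 9.3.24
Change category: 'deprecation of a public function (still present)' → minor bump
SemVer rule: minor bump → increment MINOR, reset PATCH to 0 (MAJOR unchanged)
New: 9.4.0

9.4.0


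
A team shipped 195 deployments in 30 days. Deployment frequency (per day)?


Formula: deployments per day = releases / days
= 195 / 30
= 6.5 deploys/day
(equivalently, 45.5 deploys/week)

6.5 deploys/day


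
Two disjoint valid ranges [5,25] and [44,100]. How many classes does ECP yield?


Valid ranges: [5,25] and [44,100]
Class 1: x < 5 — invalid
Class 2: 5 ≤ x ≤ 25 — valid
Class 3: 25 < x < 44 — invalid (gap between ranges)
Class 4: 44 ≤ x ≤ 100 — valid
Class 5: x > 100 — invalid
Total equivalence classes: 5

5 equivalence classes


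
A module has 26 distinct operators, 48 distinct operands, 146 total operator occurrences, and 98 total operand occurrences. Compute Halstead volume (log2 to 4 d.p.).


Formula: V = N * log2(η), where N = N1 + N2 and η = η1 + η2
η = 26 + 48 = 74
N = 146 + 98 = 244
log2(74) ≈ 6.2095
V = 244 * 6.2095 = 1515.12

1515.12


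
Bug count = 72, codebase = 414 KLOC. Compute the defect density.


Defect density = defects / KLOC
Defect density = 72 / 414
Defect density = 0.174 defects/KLOC

0.174 defects/KLOC


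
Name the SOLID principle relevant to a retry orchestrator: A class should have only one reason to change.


This describes the Single Responsibility Principle (SRP)

Single Responsibility Principle (SRP)


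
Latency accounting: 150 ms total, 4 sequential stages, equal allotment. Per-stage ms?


Formula: per_stage = total_budget / stages
per_stage = 150 / 4
per_stage = 37.5 ms

37.5 ms


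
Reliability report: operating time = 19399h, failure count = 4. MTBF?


Formula: MTBF = Total operating time / Number of failures
MTBF = 19399 / 4
MTBF = 4849.75 hours

4849.75 hours


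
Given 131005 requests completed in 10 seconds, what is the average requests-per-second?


Formula: throughput = requests / seconds
throughput = 131005 / 10
throughput = 13100.5 requests/second

13100.5 requests/second


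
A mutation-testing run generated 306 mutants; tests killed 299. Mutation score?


Mutation score = killed / total * 100
Mutation score = 299 / 306 * 100
Mutation score = 97.71%

97.71%


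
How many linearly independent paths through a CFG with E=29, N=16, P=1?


Formula: V(G) = E - N + 2P
V(G) = 29 - 16 + 2*1
V(G) = 13 + 2
V(G) = 15

15


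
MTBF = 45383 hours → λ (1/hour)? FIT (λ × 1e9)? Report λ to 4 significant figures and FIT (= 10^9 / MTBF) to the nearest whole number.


Formula: λ = 1 / MTBF; FIT = λ × 1e9 = 1e9 / MTBF
λ = 1 / 45383 ≈ 2.203e-05 failures/hour
FIT = 1e9 / 45383 ≈ 22035 failures per 1e9 hours (nearest whole number)

λ = 2.203e-05 /h, FIT = 22035


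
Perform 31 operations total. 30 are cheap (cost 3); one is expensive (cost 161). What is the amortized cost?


Formula: Amortized cost = Total cost / Operations
Total cost = (30 * 3) + (1 * 161)
Total cost = 90 + 161 = 251
Amortized = 251 / 31 = 8.0968

8.0968


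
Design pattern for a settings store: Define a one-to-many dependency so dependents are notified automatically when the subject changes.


This matches the Observer pattern

Observer


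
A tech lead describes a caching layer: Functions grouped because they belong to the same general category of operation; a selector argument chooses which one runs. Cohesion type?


Reasoning: Grouped by category of activity, not by data or sequence
Type: Logical cohesion

Logical cohesion


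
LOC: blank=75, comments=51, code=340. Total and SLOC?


Total LOC = blank + comment + code
Total LOC = 75 + 51 + 340 = 466
SLOC (source only) = code = 340

Total LOC: 466, SLOC: 340


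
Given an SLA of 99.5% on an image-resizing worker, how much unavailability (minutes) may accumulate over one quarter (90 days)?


Formula: allowed downtime = period * (100 - SLA) / 100
Period (quarter (90 days)) = 129600 minutes
Unavailability fraction = (100 - 99.5) / 100
Allowed downtime = 129600 * (100 - 99.5) / 100
Allowed downtime = 648.0 minutes

648.0 minutes


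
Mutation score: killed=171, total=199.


Mutation score = killed / total * 100
Mutation score = 171 / 199 * 100
Mutation score = 85.93%

85.93%


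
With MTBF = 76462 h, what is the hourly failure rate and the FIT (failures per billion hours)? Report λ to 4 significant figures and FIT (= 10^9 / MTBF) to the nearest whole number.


Formula: λ = 1 / MTBF; FIT = λ × 1e9 = 1e9 / MTBF
λ = 1 / 76462 ≈ 1.308e-05 failures/hour
FIT = 1e9 / 76462 ≈ 13078 failures per 1e9 hours (nearest whole number)

λ = 1.308e-05 /h, FIT = 13078


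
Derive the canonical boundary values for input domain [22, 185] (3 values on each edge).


Range: [22, 185]
Boundaries: just below min, min, min+1, max-1, max, just above max
Values: [21, 22, 23, 184, 185, 186]

[21, 22, 23, 184, 185, 186]


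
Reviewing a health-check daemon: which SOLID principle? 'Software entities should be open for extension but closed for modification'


This describes the Open/Closed Principle (OCP)

Open/Closed Principle (OCP)


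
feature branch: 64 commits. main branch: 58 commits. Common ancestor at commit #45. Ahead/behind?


Common ancestor: commit #45
feature commits after divergence: 64 - 45 = 19
main commits after divergence: 58 - 45 = 13
feature is 19 commits ahead of main
main is 13 commits ahead of feature

feature ahead: 19, main ahead: 13


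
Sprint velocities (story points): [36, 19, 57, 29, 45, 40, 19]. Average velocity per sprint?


Formula: Avg velocity = Total points / Number of sprints
Points: [36, 19, 57, 29, 45, 40, 19]
Sum = 36 + 19 + 57 + 29 + 45 + 40 + 19 = 245
Avg velocity = 245 / 7 = 35.0 points/sprint

35.0 points/sprint


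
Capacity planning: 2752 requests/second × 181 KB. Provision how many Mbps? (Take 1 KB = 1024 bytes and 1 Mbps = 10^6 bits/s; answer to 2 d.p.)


Formula: Mbps = payload_bytes * RPS * 8 / 1e6
Payload per request = 181 KB = 181 * 1024 = 185344 bytes
Total bytes/sec = 185344 * 2752 = 510066688
Total bits/sec = 510066688 * 8 = 4080533504
Mbps = 4080533504 / 1e6 = 4080.53

4080.53 Mbps


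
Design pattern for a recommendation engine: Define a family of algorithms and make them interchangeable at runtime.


This matches the Strategy pattern

Strategy


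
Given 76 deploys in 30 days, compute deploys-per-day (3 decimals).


Formula: deployments per day = releases / days
= 76 / 30
= 2.533 deploys/day
(equivalently, 17.73 deploys/week)

2.533 deploys/day


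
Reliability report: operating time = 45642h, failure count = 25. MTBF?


Formula: MTBF = Total operating time / Number of failures
MTBF = 45642 / 25
MTBF = 1825.68 hours

1825.68 hours


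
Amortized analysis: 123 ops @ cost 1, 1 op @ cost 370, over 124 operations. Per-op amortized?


Formula: Amortized cost = Total cost / Operations
Total cost = (123 * 1) + (1 * 370)
Total cost = 123 + 370 = 493
Amortized = 493 / 124 = 3.9758

3.9758


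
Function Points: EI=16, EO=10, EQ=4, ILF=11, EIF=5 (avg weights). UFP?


UFP = EI*4 + EO*5 + EQ*4 + ILF*10 + EIF*7
UFP = 16*4 + 10*5 + 4*4 + 11*10 + 5*7
UFP = 64 + 50 + 16 + 110 + 35
UFP = 275

275


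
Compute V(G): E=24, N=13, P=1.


Formula: V(G) = E - N + 2P
V(G) = 24 - 13 + 2*1
V(G) = 11 + 2
V(G) = 13

13


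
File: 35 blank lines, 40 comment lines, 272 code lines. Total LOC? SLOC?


Total LOC = blank + comment + code
Total LOC = 35 + 40 + 272 = 347
SLOC (source only) = code = 272

Total LOC: 347, SLOC: 272


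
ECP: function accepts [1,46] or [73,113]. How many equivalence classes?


Valid ranges: [1,46] and [73,113]
Class 1: x < 1 — invalid
Class 2: 1 ≤ x ≤ 46 — valid
Class 3: 46 < x < 73 — invalid (gap between ranges)
Class 4: 73 ≤ x ≤ 113 — valid
Class 5: x > 113 — invalid
Total equivalence classes: 5

5 equivalence classes


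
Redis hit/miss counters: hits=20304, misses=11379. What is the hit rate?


Formula: hit rate = hits / (hits + misses) * 100
hit rate = 20304 / (20304 + 11379) * 100
hit rate = 20304 / 31683 * 100
hit rate = 64.08%

64.08%


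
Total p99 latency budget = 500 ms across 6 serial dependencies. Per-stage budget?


Formula: per_stage = total_budget / stages
per_stage = 500 / 6
per_stage = 83.33 ms

83.33 ms


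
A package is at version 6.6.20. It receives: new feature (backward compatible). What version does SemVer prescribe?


Current: 6.6.20
Change category: 'new feature (backward compatible)' → minor bump
SemVer rule: minor bump → increment MINOR, reset PATCH to 0 (MAJOR unchanged)
New: 6.7.0

6.7.0


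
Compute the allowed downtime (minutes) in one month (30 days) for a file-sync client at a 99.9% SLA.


Formula: allowed downtime = period * (100 - SLA) / 100
Period (month (30 days)) = 43200 minutes
Unavailability fraction = (100 - 99.9) / 100
Allowed downtime = 43200 * (100 - 99.9) / 100
Allowed downtime = 43.2 minutes

43.2 minutes


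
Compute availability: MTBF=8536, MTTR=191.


Availability = MTBF / (MTBF + MTTR)
Availability = 8536 / (8536 + 191)
Availability = 8536 / 8727
Availability = 97.8114%

97.8114%


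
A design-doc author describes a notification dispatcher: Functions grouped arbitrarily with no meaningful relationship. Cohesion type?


Reasoning: Worst: random grouping
Type: Coincidental cohesion

Coincidental cohesion


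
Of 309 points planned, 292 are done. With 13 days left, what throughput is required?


Formula: Required rate = Remaining points / Days left
Remaining = 309 - 292 = 17 points
Required rate = 17 / 13 = 1.31 points/day

1.31 points/day


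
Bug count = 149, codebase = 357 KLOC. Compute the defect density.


Defect density = defects / KLOC
Defect density = 149 / 357
Defect density = 0.417 defects/KLOC

0.417 defects/KLOC


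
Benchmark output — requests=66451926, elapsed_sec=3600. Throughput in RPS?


Formula: throughput = requests / seconds
throughput = 66451926 / 3600
throughput = 18458.87 requests/second

18458.87 requests/second


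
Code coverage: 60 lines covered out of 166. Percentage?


Coverage = covered / total * 100
Coverage = 60 / 166 * 100
Coverage = 36.14%

36.14%


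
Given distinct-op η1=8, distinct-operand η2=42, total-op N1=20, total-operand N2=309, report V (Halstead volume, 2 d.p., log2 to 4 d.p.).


Formula: V = N * log2(η), where N = N1 + N2 and η = η1 + η2
η = 8 + 42 = 50
N = 20 + 309 = 329
log2(50) ≈ 5.6439
V = 329 * 5.6439 = 1856.84

1856.84


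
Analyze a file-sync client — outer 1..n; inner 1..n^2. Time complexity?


Reasoning: n times n^2
Complexity: O(n^3)

O(n^3)


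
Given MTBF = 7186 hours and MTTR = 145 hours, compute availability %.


Availability = MTBF / (MTBF + MTTR)
Availability = 7186 / (7186 + 145)
Availability = 7186 / 7331
Availability = 98.0221%

98.0221%


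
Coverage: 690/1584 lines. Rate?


Coverage = covered / total * 100
Coverage = 690 / 1584 * 100
Coverage = 43.56%

43.56%


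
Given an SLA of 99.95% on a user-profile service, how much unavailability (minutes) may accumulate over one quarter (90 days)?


Formula: allowed downtime = period * (100 - SLA) / 100
Period (quarter (90 days)) = 129600 minutes
Unavailability fraction = (100 - 99.95) / 100
Allowed downtime = 129600 * (100 - 99.95) / 100
Allowed downtime = 64.8 minutes

64.8 minutes


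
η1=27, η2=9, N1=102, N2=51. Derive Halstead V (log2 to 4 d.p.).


Formula: V = N * log2(η), where N = N1 + N2 and η = η1 + η2
η = 27 + 9 = 36
N = 102 + 51 = 153
log2(36) ≈ 5.1699
V = 153 * 5.1699 = 790.99

790.99


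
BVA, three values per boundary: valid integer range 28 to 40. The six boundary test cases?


Range: [28, 40]
Boundaries: just below min, min, min+1, max-1, max, just above max
Values: [27, 28, 29, 39, 40, 41]

[27, 28, 29, 39, 40, 41]


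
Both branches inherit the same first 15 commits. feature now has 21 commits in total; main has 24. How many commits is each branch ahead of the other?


Common ancestor: commit #15
feature commits after divergence: 21 - 15 = 6
main commits after divergence: 24 - 15 = 9
feature is 6 commits ahead of main
main is 9 commits ahead of feature

feature ahead: 6, main ahead: 9


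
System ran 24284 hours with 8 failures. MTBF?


Formula: MTBF = Total operating time / Number of failures
MTBF = 24284 / 8
MTBF = 3035.5 hours

3035.5 hours


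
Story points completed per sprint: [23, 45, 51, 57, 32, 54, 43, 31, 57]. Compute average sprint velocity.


Formula: Avg velocity = Total points / Number of sprints
Points: [23, 45, 51, 57, 32, 54, 43, 31, 57]
Sum = 23 + 45 + 51 + 57 + 32 + 54 + 43 + 31 + 57 = 393
Avg velocity = 393 / 9 = 43.67 points/sprint

43.67 points/sprint


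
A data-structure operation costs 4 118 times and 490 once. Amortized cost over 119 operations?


Formula: Amortized cost = Total cost / Operations
Total cost = (118 * 4) + (1 * 490)
Total cost = 472 + 490 = 962
Amortized = 962 / 119 = 8.084

8.084


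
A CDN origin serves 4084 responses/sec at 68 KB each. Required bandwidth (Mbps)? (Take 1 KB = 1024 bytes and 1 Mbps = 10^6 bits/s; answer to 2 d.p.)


Formula: Mbps = payload_bytes * RPS * 8 / 1e6
Payload per request = 68 KB = 68 * 1024 = 69632 bytes
Total bytes/sec = 69632 * 4084 = 284377088
Total bits/sec = 284377088 * 8 = 2275016704
Mbps = 2275016704 / 1e6 = 2275.02

2275.02 Mbps


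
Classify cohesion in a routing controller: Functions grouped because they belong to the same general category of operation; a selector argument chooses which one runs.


Reasoning: Grouped by category of activity, not by data or sequence
Type: Logical cohesion

Logical cohesion


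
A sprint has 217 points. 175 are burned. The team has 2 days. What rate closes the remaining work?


Formula: Required rate = Remaining points / Days left
Remaining = 217 - 175 = 42 points
Required rate = 42 / 2 = 21.0 points/day

21.0 points/day


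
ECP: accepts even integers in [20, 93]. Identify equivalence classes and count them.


Constraint: even integers in [20, 93]
Class 1: x < 20 — out-of-range invalid
Class 2: x in [20,93] but odd — wrong type invalid
Class 3: x in [20,93] and even — valid
Class 4: x > 93 — out-of-range invalid
Total equivalence classes: 4

4 equivalence classes


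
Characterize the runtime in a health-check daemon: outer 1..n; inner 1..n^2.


Reasoning: n times n^2
Complexity: O(n^3)

O(n^3)


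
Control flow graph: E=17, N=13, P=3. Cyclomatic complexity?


Formula: V(G) = E - N + 2P
V(G) = 17 - 13 + 2*3
V(G) = 4 + 6
V(G) = 10

10


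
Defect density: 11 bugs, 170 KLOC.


Defect density = defects / KLOC
Defect density = 11 / 170
Defect density = 0.065 defects/KLOC

0.065 defects/KLOC


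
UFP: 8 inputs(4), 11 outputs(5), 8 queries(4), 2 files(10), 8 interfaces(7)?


UFP = EI*4 + EO*5 + EQ*4 + ILF*10 + EIF*7
UFP = 8*4 + 11*5 + 8*4 + 2*10 + 8*7
UFP = 32 + 55 + 32 + 20 + 56
UFP = 195

195


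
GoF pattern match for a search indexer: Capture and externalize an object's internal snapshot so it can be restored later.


This matches the Memento pattern

Memento


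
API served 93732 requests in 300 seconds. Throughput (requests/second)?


Formula: throughput = requests / seconds
throughput = 93732 / 300
throughput = 312.44 requests/second

312.44 requests/second


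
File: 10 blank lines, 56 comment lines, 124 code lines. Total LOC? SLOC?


Total LOC = blank + comment + code
Total LOC = 10 + 56 + 124 = 190
SLOC (source only) = code = 124

Total LOC: 190, SLOC: 124


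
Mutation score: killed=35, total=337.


Mutation score = killed / total * 100
Mutation score = 35 / 337 * 100
Mutation score = 10.39%

10.39%


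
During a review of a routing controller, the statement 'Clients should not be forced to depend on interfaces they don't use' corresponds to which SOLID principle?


This describes the Interface Segregation Principle (ISP)

Interface Segregation Principle (ISP)


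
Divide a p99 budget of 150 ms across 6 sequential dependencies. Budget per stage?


Formula: per_stage = total_budget / stages
per_stage = 150 / 6
per_stage = 25.0 ms

25.0 ms


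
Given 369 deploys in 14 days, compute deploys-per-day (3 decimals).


Formula: deployments per day = releases / days
= 369 / 14
= 26.357 deploys/day
(equivalently, 184.5 deploys/week)

26.357 deploys/day


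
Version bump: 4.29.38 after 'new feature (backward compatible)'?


Current: 4.29.38
Change category: 'new feature (backward compatible)' → minor bump
SemVer rule: minor bump → increment MINOR, reset PATCH to 0 (MAJOR unchanged)
New: 4.30.0

4.30.0


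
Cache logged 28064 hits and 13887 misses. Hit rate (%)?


Formula: hit rate = hits / (hits + misses) * 100
hit rate = 28064 / (28064 + 13887) * 100
hit rate = 28064 / 41951 * 100
hit rate = 66.9%

66.9%


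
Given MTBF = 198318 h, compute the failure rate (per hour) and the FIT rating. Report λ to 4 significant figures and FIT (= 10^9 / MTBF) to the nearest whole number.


Formula: λ = 1 / MTBF; FIT = λ × 1e9 = 1e9 / MTBF
λ = 1 / 198318 ≈ 5.042e-06 failures/hour
FIT = 1e9 / 198318 ≈ 5042 failures per 1e9 hours (nearest whole number)

λ = 5.042e-06 /h, FIT = 5042


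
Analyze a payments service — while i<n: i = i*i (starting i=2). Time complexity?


Reasoning: squaring drives double-exponential growth; iterations ~ log log n
Complexity: O(log log n)

O(log log n)


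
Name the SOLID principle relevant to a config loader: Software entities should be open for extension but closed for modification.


This describes the Open/Closed Principle (OCP)

Open/Closed Principle (OCP)


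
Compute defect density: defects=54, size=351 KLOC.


Defect density = defects / KLOC
Defect density = 54 / 351
Defect density = 0.154 defects/KLOC

0.154 defects/KLOC


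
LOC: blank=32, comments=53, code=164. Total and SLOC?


Total LOC = blank + comment + code
Total LOC = 32 + 53 + 164 = 249
SLOC (source only) = code = 164

Total LOC: 249, SLOC: 164


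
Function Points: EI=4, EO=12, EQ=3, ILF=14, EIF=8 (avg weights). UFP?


UFP = EI*4 + EO*5 + EQ*4 + ILF*10 + EIF*7
UFP = 4*4 + 12*5 + 3*4 + 14*10 + 8*7
UFP = 16 + 60 + 12 + 140 + 56
UFP = 284

284


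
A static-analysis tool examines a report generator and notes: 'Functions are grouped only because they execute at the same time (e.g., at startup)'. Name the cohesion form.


Reasoning: Related by timing only
Type: Temporal cohesion

Temporal cohesion


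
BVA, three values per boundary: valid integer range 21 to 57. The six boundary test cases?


Range: [21, 57]
Boundaries: just below min, min, min+1, max-1, max, just above max
Values: [20, 21, 22, 56, 57, 58]

[20, 21, 22, 56, 57, 58]


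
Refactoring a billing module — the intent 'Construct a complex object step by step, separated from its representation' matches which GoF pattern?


This matches the Builder pattern

Builder


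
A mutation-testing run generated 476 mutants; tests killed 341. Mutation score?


Mutation score = killed / total * 100
Mutation score = 341 / 476 * 100
Mutation score = 71.64%

71.64%


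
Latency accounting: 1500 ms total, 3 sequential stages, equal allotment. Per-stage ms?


Formula: per_stage = total_budget / stages
per_stage = 1500 / 3
per_stage = 500.0 ms

500.0 ms


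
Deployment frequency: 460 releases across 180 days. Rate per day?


Formula: deployments per day = releases / days
= 460 / 180
= 2.556 deploys/day
(equivalently, 17.89 deploys/week)

2.556 deploys/day


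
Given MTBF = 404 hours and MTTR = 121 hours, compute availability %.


Availability = MTBF / (MTBF + MTTR)
Availability = 404 / (404 + 121)
Availability = 404 / 525
Availability = 76.9524%

76.9524%


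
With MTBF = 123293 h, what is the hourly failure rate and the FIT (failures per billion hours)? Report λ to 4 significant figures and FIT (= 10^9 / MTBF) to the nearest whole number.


Formula: λ = 1 / MTBF; FIT = λ × 1e9 = 1e9 / MTBF
λ = 1 / 123293 ≈ 8.111e-06 failures/hour
FIT = 1e9 / 123293 ≈ 8111 failures per 1e9 hours (nearest whole number)

λ = 8.111e-06 /h, FIT = 8111


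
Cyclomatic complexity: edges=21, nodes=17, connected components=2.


Formula: V(G) = E - N + 2P
V(G) = 21 - 17 + 2*2
V(G) = 4 + 4
V(G) = 8

8


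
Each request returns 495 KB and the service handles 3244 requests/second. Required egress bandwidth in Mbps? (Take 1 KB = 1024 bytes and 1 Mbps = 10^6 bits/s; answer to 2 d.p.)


Formula: Mbps = payload_bytes * RPS * 8 / 1e6
Payload per request = 495 KB = 495 * 1024 = 506880 bytes
Total bytes/sec = 506880 * 3244 = 1644318720
Total bits/sec = 1644318720 * 8 = 13154549760
Mbps = 13154549760 / 1e6 = 13154.55

13154.55 Mbps


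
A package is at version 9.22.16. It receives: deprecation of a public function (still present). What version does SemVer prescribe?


Current: 9.22.16
Change category: 'deprecation of a public function (still present)' → minor bump
SemVer rule: minor bump → increment MINOR, reset PATCH to 0 (MAJOR unchanged)
New: 9.23.0

9.23.0


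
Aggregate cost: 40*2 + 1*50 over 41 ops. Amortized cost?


Formula: Amortized cost = Total cost / Operations
Total cost = (40 * 2) + (1 * 50)
Total cost = 80 + 50 = 130
Amortized = 130 / 41 = 3.1707

3.1707


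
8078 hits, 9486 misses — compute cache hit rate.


Formula: hit rate = hits / (hits + misses) * 100
hit rate = 8078 / (8078 + 9486) * 100
hit rate = 8078 / 17564 * 100
hit rate = 45.99%

45.99%


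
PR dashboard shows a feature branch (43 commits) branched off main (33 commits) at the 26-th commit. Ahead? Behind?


Common ancestor: commit #26
feature commits after divergence: 43 - 26 = 17
main commits after divergence: 33 - 26 = 7
feature is 17 commits ahead of main
main is 7 commits ahead of feature

feature ahead: 17, main ahead: 7


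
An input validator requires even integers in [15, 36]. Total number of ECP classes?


Constraint: even integers in [15, 36]
Class 1: x < 15 — out-of-range invalid
Class 2: x in [15,36] but odd — wrong type invalid
Class 3: x in [15,36] and even — valid
Class 4: x > 36 — out-of-range invalid
Total equivalence classes: 4

4 equivalence classes


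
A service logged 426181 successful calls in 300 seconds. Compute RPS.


Formula: throughput = requests / seconds
throughput = 426181 / 300
throughput = 1420.6 requests/second

1420.6 requests/second


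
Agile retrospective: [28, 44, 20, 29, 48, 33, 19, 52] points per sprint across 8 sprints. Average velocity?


Formula: Avg velocity = Total points / Number of sprints
Points: [28, 44, 20, 29, 48, 33, 19, 52]
Sum = 28 + 44 + 20 + 29 + 48 + 33 + 19 + 52 = 273
Avg velocity = 273 / 8 = 34.13 points/sprint

34.13 points/sprint


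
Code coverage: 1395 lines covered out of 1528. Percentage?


Coverage = covered / total * 100
Coverage = 1395 / 1528 * 100
Coverage = 91.3%

91.3%


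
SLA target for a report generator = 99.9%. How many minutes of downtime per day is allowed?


Formula: allowed downtime = period * (100 - SLA) / 100
Period (day) = 1440 minutes
Unavailability fraction = (100 - 99.9) / 100
Allowed downtime = 1440 * (100 - 99.9) / 100
Allowed downtime = 1.44 minutes

1.44 minutes


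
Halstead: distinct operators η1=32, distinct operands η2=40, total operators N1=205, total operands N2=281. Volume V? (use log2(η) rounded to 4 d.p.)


Formula: V = N * log2(η), where N = N1 + N2 and η = η1 + η2
η = 32 + 40 = 72
N = 205 + 281 = 486
log2(72) ≈ 6.1699
V = 486 * 6.1699 = 2998.57

2998.57


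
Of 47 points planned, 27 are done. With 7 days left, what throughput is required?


Formula: Required rate = Remaining points / Days left
Remaining = 47 - 27 = 20 points
Required rate = 20 / 7 = 2.86 points/day

2.86 points/day


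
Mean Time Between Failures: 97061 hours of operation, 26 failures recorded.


Formula: MTBF = Total operating time / Number of failures
MTBF = 97061 / 26
MTBF = 3733.12 hours

3733.12 hours


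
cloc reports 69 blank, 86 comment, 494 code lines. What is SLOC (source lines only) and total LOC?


Total LOC = blank + comment + code
Total LOC = 69 + 86 + 494 = 649
SLOC (source only) = code = 494

Total LOC: 649, SLOC: 494


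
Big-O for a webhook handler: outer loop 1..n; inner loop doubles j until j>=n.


Reasoning: linear outer times logarithmic inner
Complexity: O(n log n)

O(n log n)


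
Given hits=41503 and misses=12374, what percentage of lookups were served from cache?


Formula: hit rate = hits / (hits + misses) * 100
hit rate = 41503 / (41503 + 12374) * 100
hit rate = 41503 / 53877 * 100
hit rate = 77.03%

77.03%


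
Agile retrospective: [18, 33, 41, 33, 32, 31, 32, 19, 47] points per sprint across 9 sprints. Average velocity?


Formula: Avg velocity = Total points / Number of sprints
Points: [18, 33, 41, 33, 32, 31, 32, 19, 47]
Sum = 18 + 33 + 41 + 33 + 32 + 31 + 32 + 19 + 47 = 286
Avg velocity = 286 / 9 = 31.78 points/sprint

31.78 points/sprint


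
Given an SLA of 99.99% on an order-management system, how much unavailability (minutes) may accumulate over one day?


Formula: allowed downtime = period * (100 - SLA) / 100
Period (day) = 1440 minutes
Unavailability fraction = (100 - 99.99) / 100
Allowed downtime = 1440 * (100 - 99.99) / 100
Allowed downtime = 0.144 minutes

0.144 minutes


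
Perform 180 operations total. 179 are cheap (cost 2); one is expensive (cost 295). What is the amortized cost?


Formula: Amortized cost = Total cost / Operations
Total cost = (179 * 2) + (1 * 295)
Total cost = 358 + 295 = 653
Amortized = 653 / 180 = 3.6278

3.6278


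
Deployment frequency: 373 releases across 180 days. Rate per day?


Formula: deployments per day = releases / days
= 373 / 180
= 2.072 deploys/day
(equivalently, 14.51 deploys/week)

2.072 deploys/day


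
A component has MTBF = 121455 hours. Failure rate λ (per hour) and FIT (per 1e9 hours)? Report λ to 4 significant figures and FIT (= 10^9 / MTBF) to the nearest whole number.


Formula: λ = 1 / MTBF; FIT = λ × 1e9 = 1e9 / MTBF
λ = 1 / 121455 ≈ 8.234e-06 failures/hour
FIT = 1e9 / 121455 ≈ 8234 failures per 1e9 hours (nearest whole number)

λ = 8.234e-06 /h, FIT = 8234


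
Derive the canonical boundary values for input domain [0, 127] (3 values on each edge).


Range: [0, 127]
Boundaries: just below min, min, min+1, max-1, max, just above max
Values: [-1, 0, 1, 126, 127, 128]

[-1, 0, 1, 126, 127, 128]


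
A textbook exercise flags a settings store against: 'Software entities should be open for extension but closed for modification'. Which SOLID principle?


This describes the Open/Closed Principle (OCP)

Open/Closed Principle (OCP)


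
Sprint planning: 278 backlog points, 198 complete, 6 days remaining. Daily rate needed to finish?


Formula: Required rate = Remaining points / Days left
Remaining = 278 - 198 = 80 points
Required rate = 80 / 6 = 13.33 points/day

13.33 points/day


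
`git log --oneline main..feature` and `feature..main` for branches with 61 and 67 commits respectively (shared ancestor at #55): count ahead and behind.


Common ancestor: commit #55
feature commits after divergence: 61 - 55 = 6
main commits after divergence: 67 - 55 = 12
feature is 6 commits ahead of main
main is 12 commits ahead of feature

feature ahead: 6, main ahead: 12


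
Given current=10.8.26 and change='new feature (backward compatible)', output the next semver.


Current: 10.8.26
Change category: 'new feature (backward compatible)' → minor bump
SemVer rule: minor bump → increment MINOR, reset PATCH to 0 (MAJOR unchanged)
New: 10.9.0

10.9.0


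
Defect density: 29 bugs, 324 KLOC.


Defect density = defects / KLOC
Defect density = 29 / 324
Defect density = 0.09 defects/KLOC

0.09 defects/KLOC


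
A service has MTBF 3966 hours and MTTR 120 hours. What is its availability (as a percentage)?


Availability = MTBF / (MTBF + MTTR)
Availability = 3966 / (3966 + 120)
Availability = 3966 / 4086
Availability = 97.0631%

97.0631%


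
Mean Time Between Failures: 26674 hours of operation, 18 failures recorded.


Formula: MTBF = Total operating time / Number of failures
MTBF = 26674 / 18
MTBF = 1481.89 hours

1481.89 hours


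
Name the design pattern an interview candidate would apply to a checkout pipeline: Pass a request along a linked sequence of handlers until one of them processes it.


This matches the Chain of Responsibility pattern

Chain of Responsibility


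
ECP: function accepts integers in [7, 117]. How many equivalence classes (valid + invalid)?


Valid range: [7, 117]
Class 1: x < 7 — invalid
Class 2: 7 ≤ x ≤ 117 — valid
Class 3: x > 117 — invalid
Total equivalence classes: 3

3 equivalence classes


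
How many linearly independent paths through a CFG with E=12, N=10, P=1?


Formula: V(G) = E - N + 2P
V(G) = 12 - 10 + 2*1
V(G) = 2 + 2
V(G) = 4

4


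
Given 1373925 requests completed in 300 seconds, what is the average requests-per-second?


Formula: throughput = requests / seconds
throughput = 1373925 / 300
throughput = 4579.75 requests/second

4579.75 requests/second


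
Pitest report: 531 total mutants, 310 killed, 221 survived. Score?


Mutation score = killed / total * 100
Mutation score = 310 / 531 * 100
Mutation score = 58.38%

58.38%


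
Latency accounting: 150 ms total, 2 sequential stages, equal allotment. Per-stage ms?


Formula: per_stage = total_budget / stages
per_stage = 150 / 2
per_stage = 75.0 ms

75.0 ms


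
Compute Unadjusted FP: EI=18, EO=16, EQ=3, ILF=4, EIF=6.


UFP = EI*4 + EO*5 + EQ*4 + ILF*10 + EIF*7
UFP = 18*4 + 16*5 + 3*4 + 4*10 + 6*7
UFP = 72 + 80 + 12 + 40 + 42
UFP = 246

246


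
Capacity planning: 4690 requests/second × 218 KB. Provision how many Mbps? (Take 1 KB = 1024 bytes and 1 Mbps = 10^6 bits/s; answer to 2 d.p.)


Formula: Mbps = payload_bytes * RPS * 8 / 1e6
Payload per request = 218 KB = 218 * 1024 = 223232 bytes
Total bytes/sec = 223232 * 4690 = 1046958080
Total bits/sec = 1046958080 * 8 = 8375664640
Mbps = 8375664640 / 1e6 = 8375.66

8375.66 Mbps


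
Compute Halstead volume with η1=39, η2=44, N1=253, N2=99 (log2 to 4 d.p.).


Formula: V = N * log2(η), where N = N1 + N2 and η = η1 + η2
η = 39 + 44 = 83
N = 253 + 99 = 352
log2(83) ≈ 6.3750
V = 352 * 6.3750 = 2244.00

2244.00


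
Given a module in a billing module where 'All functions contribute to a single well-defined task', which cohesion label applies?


Reasoning: Best: single purpose
Type: Functional cohesion

Functional cohesion


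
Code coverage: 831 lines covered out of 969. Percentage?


Coverage = covered / total * 100
Coverage = 831 / 969 * 100
Coverage = 85.76%

85.76%


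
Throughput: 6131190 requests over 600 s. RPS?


Formula: throughput = requests / seconds
throughput = 6131190 / 600
throughput = 10218.65 requests/second

10218.65 requests/second


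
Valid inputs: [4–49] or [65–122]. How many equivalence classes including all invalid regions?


Valid ranges: [4,49] and [65,122]
Class 1: x < 4 — invalid
Class 2: 4 ≤ x ≤ 49 — valid
Class 3: 49 < x < 65 — invalid (gap between ranges)
Class 4: 65 ≤ x ≤ 122 — valid
Class 5: x > 122 — invalid
Total equivalence classes: 5

5 equivalence classes


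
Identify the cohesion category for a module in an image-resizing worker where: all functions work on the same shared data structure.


Reasoning: Functions share data
Type: Communicational cohesion

Communicational cohesion


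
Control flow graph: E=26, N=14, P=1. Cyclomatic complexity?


Formula: V(G) = E - N + 2P
V(G) = 26 - 14 + 2*1
V(G) = 12 + 2
V(G) = 14

14


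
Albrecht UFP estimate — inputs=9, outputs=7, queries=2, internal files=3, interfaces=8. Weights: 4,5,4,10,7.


UFP = EI*4 + EO*5 + EQ*4 + ILF*10 + EIF*7
UFP = 9*4 + 7*5 + 2*4 + 3*10 + 8*7
UFP = 36 + 35 + 8 + 30 + 56
UFP = 165

165


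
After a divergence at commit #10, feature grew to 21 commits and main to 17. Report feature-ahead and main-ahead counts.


Common ancestor: commit #10
feature commits after divergence: 21 - 10 = 11
main commits after divergence: 17 - 10 = 7
feature is 11 commits ahead of main
main is 7 commits ahead of feature

feature ahead: 11, main ahead: 7


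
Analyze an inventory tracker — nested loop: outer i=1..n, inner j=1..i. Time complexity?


Reasoning: triangle: n(n+1)/2 ~ n^2/2
Complexity: O(n^2)

O(n^2)


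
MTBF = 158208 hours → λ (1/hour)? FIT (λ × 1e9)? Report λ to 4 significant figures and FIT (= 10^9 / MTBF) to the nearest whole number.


Formula: λ = 1 / MTBF; FIT = λ × 1e9 = 1e9 / MTBF
λ = 1 / 158208 ≈ 6.321e-06 failures/hour
FIT = 1e9 / 158208 ≈ 6321 failures per 1e9 hours (nearest whole number)

λ = 6.321e-06 /h, FIT = 6321


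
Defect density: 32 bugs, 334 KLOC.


Defect density = defects / KLOC
Defect density = 32 / 334
Defect density = 0.096 defects/KLOC

0.096 defects/KLOC


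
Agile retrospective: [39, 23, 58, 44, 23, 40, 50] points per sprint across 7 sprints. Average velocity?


Formula: Avg velocity = Total points / Number of sprints
Points: [39, 23, 58, 44, 23, 40, 50]
Sum = 39 + 23 + 58 + 44 + 23 + 40 + 50 = 277
Avg velocity = 277 / 7 = 39.57 points/sprint

39.57 points/sprint


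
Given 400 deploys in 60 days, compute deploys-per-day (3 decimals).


Formula: deployments per day = releases / days
= 400 / 60
= 6.667 deploys/day
(equivalently, 46.67 deploys/week)

6.667 deploys/day


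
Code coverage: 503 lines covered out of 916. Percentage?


Coverage = covered / total * 100
Coverage = 503 / 916 * 100
Coverage = 54.91%

54.91%


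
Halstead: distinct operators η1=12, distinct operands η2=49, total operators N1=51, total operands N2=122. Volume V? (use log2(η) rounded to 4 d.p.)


Formula: V = N * log2(η), where N = N1 + N2 and η = η1 + η2
η = 12 + 49 = 61
N = 51 + 122 = 173
log2(61) ≈ 5.9307
V = 173 * 5.9307 = 1026.01

1026.01


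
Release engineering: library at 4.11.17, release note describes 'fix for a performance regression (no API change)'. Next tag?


Current: 4.11.17
Change category: 'fix for a performance regression (no API change)' → patch bump
SemVer rule: patch bump → increment PATCH (MAJOR and MINOR unchanged)
New: 4.11.18

4.11.18


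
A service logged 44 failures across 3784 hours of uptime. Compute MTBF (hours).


Formula: MTBF = Total operating time / Number of failures
MTBF = 3784 / 44
MTBF = 86.0 hours

86.0 hours


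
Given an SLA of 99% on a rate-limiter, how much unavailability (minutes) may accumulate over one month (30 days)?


Formula: allowed downtime = period * (100 - SLA) / 100
Period (month (30 days)) = 43200 minutes
Unavailability fraction = (100 - 99.0) / 100
Allowed downtime = 43200 * (100 - 99.0) / 100
Allowed downtime = 432.0 minutes

432.0 minutes


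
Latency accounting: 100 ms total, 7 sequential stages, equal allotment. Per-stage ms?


Formula: per_stage = total_budget / stages
per_stage = 100 / 7
per_stage = 14.29 ms

14.29 ms


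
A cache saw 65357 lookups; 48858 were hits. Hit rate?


Formula: hit rate = hits / (hits + misses) * 100
hit rate = 48858 / (48858 + 16499) * 100
hit rate = 48858 / 65357 * 100
hit rate = 74.76%

74.76%


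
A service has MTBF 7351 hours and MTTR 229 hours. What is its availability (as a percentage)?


Availability = MTBF / (MTBF + MTTR)
Availability = 7351 / (7351 + 229)
Availability = 7351 / 7580
Availability = 96.9789%

96.9789%


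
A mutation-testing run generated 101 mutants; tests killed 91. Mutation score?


Mutation score = killed / total * 100
Mutation score = 91 / 101 * 100
Mutation score = 90.1%

90.1%


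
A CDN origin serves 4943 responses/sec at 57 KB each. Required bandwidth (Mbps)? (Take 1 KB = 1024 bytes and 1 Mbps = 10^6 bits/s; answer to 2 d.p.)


Formula: Mbps = payload_bytes * RPS * 8 / 1e6
Payload per request = 57 KB = 57 * 1024 = 58368 bytes
Total bytes/sec = 58368 * 4943 = 288513024
Total bits/sec = 288513024 * 8 = 2308104192
Mbps = 2308104192 / 1e6 = 2308.1

2308.1 Mbps
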